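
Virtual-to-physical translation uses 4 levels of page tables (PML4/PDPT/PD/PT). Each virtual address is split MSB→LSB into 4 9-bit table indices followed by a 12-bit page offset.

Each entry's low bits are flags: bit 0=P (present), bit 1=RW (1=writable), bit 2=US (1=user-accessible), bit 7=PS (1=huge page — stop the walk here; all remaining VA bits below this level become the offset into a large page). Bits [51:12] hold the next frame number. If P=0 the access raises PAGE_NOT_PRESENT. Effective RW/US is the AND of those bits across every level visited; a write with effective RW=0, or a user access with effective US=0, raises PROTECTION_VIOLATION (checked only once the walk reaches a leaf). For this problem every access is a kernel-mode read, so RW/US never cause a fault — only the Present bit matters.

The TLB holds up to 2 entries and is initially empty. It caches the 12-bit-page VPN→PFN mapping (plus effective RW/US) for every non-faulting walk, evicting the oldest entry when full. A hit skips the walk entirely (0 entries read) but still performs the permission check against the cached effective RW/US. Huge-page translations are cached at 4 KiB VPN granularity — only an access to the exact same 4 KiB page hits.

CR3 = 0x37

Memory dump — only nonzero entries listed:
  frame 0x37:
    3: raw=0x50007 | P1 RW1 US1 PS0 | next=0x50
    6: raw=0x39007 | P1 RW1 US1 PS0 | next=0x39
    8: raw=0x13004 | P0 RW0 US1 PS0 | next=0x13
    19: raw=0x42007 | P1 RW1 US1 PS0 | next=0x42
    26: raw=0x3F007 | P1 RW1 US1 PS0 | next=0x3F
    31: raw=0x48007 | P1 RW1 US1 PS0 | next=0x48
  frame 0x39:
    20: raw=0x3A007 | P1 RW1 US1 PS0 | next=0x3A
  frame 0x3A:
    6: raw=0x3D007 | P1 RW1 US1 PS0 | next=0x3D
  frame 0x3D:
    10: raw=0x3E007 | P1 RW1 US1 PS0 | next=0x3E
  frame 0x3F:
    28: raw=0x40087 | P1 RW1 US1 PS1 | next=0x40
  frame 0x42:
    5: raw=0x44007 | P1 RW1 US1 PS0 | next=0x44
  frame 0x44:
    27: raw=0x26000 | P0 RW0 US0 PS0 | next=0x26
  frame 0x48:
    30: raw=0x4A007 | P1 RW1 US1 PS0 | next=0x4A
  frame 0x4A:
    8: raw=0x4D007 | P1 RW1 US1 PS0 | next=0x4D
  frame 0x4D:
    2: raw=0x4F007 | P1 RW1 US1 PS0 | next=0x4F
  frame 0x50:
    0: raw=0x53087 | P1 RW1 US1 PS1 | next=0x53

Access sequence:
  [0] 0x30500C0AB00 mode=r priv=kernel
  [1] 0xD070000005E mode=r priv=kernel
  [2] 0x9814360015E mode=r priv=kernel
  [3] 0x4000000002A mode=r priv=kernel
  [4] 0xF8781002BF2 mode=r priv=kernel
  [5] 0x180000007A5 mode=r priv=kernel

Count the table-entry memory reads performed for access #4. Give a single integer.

Trace:
#0 VA=0x30500C0AB00 (r,kernel):
  [0] read 0x37 idx=6: raw=0x39007 flags P=1 W=1 U=1 S=0
  [1] read 0x39 idx=20: raw=0x3A007 flags P=1 W=1 U=1 S=0
  [2] read 0x3A idx=6: raw=0x3D007 flags P=1 W=1 U=1 S=0
  [3] read 0x3D idx=10: raw=0x3E007 flags P=1 W=1 U=1 S=0
  ✓ 0x3EB00  — 4 lookups
#1 VA=0xD070000005E (r,kernel):
  [0] read 0x37 idx=26: raw=0x3F007 flags P=1 W=1 U=1 S=0
  [1] read 0x3F idx=28: raw=0x40087 flags P=1 W=1 U=1 S=1
  ✓ 0x4005E (huge @L1)  — 2 lookups
#2 VA=0x9814360015E (r,kernel):
  [0] read 0x37 idx=19: raw=0x42007 flags P=1 W=1 U=1 S=0
  [1] read 0x42 idx=5: raw=0x44007 flags P=1 W=1 U=1 S=0
  [2] read 0x44 idx=27: raw=0x26000 flags P=0 W=0 U=0 S=0
  → PAGE_NOT_PRESENT  (3 entries read)
#3 VA=0x4000000002A (r,kernel):
  [0] read 0x37 idx=8: raw=0x13004 flags P=0 W=0 U=1 S=0
  → PAGE_NOT_PRESENT  (1 entries read)
#4 VA=0xF8781002BF2 (r,kernel):
  [0] read 0x37 idx=31: raw=0x48007 flags P=1 W=1 U=1 S=0
  [1] read 0x48 idx=30: raw=0x4A007 flags P=1 W=1 U=1 S=0
  [2] read 0x4A idx=8: raw=0x4D007 flags P=1 W=1 U=1 S=0
  [3] read 0x4D idx=2: raw=0x4F007 flags P=1 W=1 U=1 S=0
  ✓ 0x4FBF2  — 4 lookups
#5 VA=0x180000007A5 (r,kernel):
  [0] read 0x37 idx=3: raw=0x50007 flags P=1 W=1 U=1 S=0
  [1] read 0x50 idx=0: raw=0x53087 flags P=1 W=1 U=1 S=1
  ✓ 0x537A5 (huge @L1)  — 2 lookups

Entries read for #4: 4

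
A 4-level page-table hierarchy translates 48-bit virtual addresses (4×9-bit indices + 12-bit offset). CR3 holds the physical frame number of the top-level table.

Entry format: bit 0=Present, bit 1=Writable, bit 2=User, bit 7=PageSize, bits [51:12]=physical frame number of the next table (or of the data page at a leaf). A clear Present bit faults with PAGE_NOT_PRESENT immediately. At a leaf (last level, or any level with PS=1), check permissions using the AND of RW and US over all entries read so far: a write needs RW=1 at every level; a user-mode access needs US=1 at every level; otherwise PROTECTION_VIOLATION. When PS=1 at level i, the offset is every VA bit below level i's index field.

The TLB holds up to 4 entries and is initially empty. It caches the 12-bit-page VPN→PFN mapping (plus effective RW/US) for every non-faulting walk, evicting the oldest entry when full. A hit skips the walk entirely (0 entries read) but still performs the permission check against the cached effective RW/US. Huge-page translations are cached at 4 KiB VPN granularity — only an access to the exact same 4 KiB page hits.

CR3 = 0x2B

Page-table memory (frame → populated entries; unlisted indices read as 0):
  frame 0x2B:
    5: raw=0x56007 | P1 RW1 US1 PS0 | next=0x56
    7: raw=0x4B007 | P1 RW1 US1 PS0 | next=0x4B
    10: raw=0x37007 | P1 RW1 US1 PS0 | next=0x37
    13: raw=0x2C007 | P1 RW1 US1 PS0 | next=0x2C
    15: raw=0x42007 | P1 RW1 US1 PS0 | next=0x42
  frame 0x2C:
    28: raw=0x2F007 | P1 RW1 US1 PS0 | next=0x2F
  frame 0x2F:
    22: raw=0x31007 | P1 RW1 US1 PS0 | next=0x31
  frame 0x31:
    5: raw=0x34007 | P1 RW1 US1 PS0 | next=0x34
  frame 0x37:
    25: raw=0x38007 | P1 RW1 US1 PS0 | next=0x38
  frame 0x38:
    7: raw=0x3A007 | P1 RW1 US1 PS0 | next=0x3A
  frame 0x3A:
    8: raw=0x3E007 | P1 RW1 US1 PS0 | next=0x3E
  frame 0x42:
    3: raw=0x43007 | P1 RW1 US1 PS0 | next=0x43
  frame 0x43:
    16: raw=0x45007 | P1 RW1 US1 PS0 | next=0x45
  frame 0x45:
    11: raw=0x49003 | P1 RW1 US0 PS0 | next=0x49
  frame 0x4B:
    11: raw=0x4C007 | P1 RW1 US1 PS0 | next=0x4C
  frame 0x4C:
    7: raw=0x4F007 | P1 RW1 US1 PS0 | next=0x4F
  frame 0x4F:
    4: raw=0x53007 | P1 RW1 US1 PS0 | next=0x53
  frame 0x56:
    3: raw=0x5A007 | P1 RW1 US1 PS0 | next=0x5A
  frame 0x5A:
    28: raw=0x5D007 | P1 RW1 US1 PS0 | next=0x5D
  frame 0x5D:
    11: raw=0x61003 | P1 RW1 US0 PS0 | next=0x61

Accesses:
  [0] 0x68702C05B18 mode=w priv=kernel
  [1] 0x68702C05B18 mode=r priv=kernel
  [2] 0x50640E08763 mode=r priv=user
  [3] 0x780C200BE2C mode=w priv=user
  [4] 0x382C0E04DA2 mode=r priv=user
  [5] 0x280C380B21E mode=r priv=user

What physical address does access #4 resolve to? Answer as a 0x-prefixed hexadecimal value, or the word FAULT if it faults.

Trace:
#0 VA=0x68702C05B18 (w,kernel):
  [0] read 0x2B idx=13: raw=0x2C007 flags P=1 W=1 U=1 S=0
  [1] read 0x2C idx=28: raw=0x2F007 flags P=1 W=1 U=1 S=0
  [2] read 0x2F idx=22: raw=0x31007 flags P=1 W=1 U=1 S=0
  [3] read 0x31 idx=5: raw=0x34007 flags P=1 W=1 U=1 S=0
  ⇒ phys 0x34B18  [4 reads]
#1 VA=0x68702C05B18 (r,kernel):
  TLB hit vpn=0x68702C05 → PA=0x34B18
#2 VA=0x50640E08763 (r,user):
  [0] read 0x2B idx=10: raw=0x37007 flags P=1 W=1 U=1 S=0
  [1] read 0x37 idx=25: raw=0x38007 flags P=1 W=1 U=1 S=0
  [2] read 0x38 idx=7: raw=0x3A007 flags P=1 W=1 U=1 S=0
  [3] read 0x3A idx=8: raw=0x3E007 flags P=1 W=1 U=1 S=0
  ⇒ phys 0x3E763  [4 reads]
#3 VA=0x780C200BE2C (w,user):
  [0] read 0x2B idx=15: raw=0x42007 flags P=1 W=1 U=1 S=0
  [1] read 0x42 idx=3: raw=0x43007 flags P=1 W=1 U=1 S=0
  [2] read 0x43 idx=16: raw=0x45007 flags P=1 W=1 U=1 S=0
  [3] read 0x45 idx=11: raw=0x49003 flags P=1 W=1 U=0 S=0
  ⇒ fault: PROTECTION_VIOLATION  — 4 lookups
#4 VA=0x382C0E04DA2 (r,user):
  [0] read 0x2B idx=7: raw=0x4B007 flags P=1 W=1 U=1 S=0
  [1] read 0x4B idx=11: raw=0x4C007 flags P=1 W=1 U=1 S=0
  [2] read 0x4C idx=7: raw=0x4F007 flags P=1 W=1 U=1 S=0
  [3] read 0x4F idx=4: raw=0x53007 flags P=1 W=1 U=1 S=0
  ⇒ phys 0x53DA2  [4 reads]
#5 VA=0x280C380B21E (r,user):
  [0] read 0x2B idx=5: raw=0x56007 flags P=1 W=1 U=1 S=0
  [1] read 0x56 idx=3: raw=0x5A007 flags P=1 W=1 U=1 S=0
  [2] read 0x5A idx=28: raw=0x5D007 flags P=1 W=1 U=1 S=0
  [3] read 0x5D idx=11: raw=0x61003 flags P=1 W=1 U=0 S=0
  ⇒ fault: PROTECTION_VIOLATION  — 4 lookups

Access #4 PA: 0x53DA2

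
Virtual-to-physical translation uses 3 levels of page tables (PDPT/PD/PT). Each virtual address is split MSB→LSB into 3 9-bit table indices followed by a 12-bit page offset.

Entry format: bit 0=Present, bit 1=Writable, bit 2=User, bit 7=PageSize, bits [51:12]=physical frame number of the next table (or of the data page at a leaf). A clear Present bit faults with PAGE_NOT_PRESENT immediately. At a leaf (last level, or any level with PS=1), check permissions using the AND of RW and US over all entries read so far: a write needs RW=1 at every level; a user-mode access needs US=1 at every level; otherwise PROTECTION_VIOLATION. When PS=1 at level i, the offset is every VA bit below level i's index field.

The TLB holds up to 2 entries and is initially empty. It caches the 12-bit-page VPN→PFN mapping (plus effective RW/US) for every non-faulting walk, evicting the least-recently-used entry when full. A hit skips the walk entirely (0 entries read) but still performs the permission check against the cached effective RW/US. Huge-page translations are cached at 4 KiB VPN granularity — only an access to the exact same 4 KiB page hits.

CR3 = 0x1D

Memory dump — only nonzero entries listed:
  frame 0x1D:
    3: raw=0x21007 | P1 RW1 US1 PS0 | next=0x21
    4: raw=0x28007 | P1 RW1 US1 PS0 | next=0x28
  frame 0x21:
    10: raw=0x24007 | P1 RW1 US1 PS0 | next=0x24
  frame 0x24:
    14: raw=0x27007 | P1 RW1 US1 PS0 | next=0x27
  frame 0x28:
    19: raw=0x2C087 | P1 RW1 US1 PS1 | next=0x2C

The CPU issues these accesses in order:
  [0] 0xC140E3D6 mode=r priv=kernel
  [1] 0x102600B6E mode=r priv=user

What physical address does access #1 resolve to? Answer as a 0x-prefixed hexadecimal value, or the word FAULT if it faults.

Trace:
#0 VA=0xC140E3D6 (r,kernel):
  lvl0: tbl 0x1D, slot 3 ⇒ 0x21007 (P1/RW1/US1/PS0)
  lvl1: tbl 0x21, slot 10 ⇒ 0x24007 (P1/RW1/US1/PS0)
  lvl2: tbl 0x24, slot 14 ⇒ 0x27007 (P1/RW1/US1/PS0)
  ⇒ phys 0x273D6  [3 reads]
#1 VA=0x102600B6E (r,user):
  lvl0: tbl 0x1D, slot 4 ⇒ 0x28007 (P1/RW1/US1/PS0)
  lvl1: tbl 0x28, slot 19 ⇒ 0x2C087 (P1/RW1/US1/PS1)
  ⇒ phys 0x2CB6E (huge @L1)  [2 reads]

Access #1 PA: 0x2CB6E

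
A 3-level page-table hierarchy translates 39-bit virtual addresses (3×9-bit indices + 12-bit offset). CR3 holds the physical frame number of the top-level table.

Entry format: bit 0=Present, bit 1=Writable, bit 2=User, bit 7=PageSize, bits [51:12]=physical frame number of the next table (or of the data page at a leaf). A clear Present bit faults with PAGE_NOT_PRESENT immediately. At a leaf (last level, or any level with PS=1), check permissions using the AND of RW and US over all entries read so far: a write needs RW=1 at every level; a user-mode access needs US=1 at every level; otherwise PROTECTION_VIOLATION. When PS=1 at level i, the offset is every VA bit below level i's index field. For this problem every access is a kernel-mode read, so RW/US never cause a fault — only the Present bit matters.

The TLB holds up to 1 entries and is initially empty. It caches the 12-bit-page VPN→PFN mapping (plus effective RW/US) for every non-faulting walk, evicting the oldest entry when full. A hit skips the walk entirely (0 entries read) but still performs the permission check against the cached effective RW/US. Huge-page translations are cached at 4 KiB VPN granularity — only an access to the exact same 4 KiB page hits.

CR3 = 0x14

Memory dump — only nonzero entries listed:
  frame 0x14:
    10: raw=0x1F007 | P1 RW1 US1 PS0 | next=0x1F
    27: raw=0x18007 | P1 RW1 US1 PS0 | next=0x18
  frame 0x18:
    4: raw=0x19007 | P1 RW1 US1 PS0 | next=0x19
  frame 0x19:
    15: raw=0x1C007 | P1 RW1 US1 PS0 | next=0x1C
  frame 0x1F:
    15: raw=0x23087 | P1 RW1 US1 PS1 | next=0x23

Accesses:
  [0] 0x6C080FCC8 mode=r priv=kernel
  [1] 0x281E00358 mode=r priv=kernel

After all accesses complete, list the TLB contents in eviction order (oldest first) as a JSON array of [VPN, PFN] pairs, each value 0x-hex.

Walk each access:
#0 VA=0x6C080FCC8 (r,kernel):
  L0 @0x14[27] → 0x18007  P=1,RW=1,US=1,PS=0
  L1 @0x18[4] → 0x19007  P=1,RW=1,US=1,PS=0
  L2 @0x19[15] → 0x1C007  P=1,RW=1,US=1,PS=0
  ⇒ phys 0x1CCC8  [3 reads]
#1 VA=0x281E00358 (r,kernel):
  L0 @0x14[10] → 0x1F007  P=1,RW=1,US=1,PS=0
  L1 @0x1F[15] → 0x23087  P=1,RW=1,US=1,PS=1
  ⇒ phys 0x23358 (huge @L1)  [2 reads]

TLB: [["0x281E00", "0x23"]]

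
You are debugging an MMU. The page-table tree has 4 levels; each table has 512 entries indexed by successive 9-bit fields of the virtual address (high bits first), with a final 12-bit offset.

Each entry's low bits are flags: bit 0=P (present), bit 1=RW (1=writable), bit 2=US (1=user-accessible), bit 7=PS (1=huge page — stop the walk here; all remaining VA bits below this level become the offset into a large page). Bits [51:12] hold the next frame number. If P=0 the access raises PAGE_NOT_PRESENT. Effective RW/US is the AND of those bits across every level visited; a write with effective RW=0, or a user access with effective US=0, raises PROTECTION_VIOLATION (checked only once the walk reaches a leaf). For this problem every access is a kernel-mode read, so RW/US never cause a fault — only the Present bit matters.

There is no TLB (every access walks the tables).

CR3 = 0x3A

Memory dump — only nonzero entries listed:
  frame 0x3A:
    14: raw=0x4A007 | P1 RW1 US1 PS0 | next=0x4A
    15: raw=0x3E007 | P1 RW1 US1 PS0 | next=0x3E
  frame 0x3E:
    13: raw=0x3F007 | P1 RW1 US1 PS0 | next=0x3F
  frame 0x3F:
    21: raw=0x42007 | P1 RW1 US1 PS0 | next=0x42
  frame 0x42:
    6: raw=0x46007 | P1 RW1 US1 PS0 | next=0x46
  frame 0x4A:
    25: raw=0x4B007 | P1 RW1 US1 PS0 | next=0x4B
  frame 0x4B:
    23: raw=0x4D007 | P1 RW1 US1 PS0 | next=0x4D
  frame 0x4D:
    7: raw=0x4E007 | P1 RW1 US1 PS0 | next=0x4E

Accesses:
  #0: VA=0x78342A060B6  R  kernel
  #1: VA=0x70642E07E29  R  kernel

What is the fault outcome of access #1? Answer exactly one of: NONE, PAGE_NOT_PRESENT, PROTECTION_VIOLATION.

Per-access translation:
#0 VA=0x78342A060B6 (r,kernel):
  lvl0: tbl 0x3A, slot 15 ⇒ 0x3E007 (P1/RW1/US1/PS0)
  lvl1: tbl 0x3E, slot 13 ⇒ 0x3F007 (P1/RW1/US1/PS0)
  lvl2: tbl 0x3F, slot 21 ⇒ 0x42007 (P1/RW1/US1/PS0)
  lvl3: tbl 0x42, slot 6 ⇒ 0x46007 (P1/RW1/US1/PS0)
  ⇒ phys 0x460B6  [4 reads]
#1 VA=0x70642E07E29 (r,kernel):
  lvl0: tbl 0x3A, slot 14 ⇒ 0x4A007 (P1/RW1/US1/PS0)
  lvl1: tbl 0x4A, slot 25 ⇒ 0x4B007 (P1/RW1/US1/PS0)
  lvl2: tbl 0x4B, slot 23 ⇒ 0x4D007 (P1/RW1/US1/PS0)
  lvl3: tbl 0x4D, slot 7 ⇒ 0x4E007 (P1/RW1/US1/PS0)
  ⇒ phys 0x4EE29  [4 reads]

Access #1 fault: NONE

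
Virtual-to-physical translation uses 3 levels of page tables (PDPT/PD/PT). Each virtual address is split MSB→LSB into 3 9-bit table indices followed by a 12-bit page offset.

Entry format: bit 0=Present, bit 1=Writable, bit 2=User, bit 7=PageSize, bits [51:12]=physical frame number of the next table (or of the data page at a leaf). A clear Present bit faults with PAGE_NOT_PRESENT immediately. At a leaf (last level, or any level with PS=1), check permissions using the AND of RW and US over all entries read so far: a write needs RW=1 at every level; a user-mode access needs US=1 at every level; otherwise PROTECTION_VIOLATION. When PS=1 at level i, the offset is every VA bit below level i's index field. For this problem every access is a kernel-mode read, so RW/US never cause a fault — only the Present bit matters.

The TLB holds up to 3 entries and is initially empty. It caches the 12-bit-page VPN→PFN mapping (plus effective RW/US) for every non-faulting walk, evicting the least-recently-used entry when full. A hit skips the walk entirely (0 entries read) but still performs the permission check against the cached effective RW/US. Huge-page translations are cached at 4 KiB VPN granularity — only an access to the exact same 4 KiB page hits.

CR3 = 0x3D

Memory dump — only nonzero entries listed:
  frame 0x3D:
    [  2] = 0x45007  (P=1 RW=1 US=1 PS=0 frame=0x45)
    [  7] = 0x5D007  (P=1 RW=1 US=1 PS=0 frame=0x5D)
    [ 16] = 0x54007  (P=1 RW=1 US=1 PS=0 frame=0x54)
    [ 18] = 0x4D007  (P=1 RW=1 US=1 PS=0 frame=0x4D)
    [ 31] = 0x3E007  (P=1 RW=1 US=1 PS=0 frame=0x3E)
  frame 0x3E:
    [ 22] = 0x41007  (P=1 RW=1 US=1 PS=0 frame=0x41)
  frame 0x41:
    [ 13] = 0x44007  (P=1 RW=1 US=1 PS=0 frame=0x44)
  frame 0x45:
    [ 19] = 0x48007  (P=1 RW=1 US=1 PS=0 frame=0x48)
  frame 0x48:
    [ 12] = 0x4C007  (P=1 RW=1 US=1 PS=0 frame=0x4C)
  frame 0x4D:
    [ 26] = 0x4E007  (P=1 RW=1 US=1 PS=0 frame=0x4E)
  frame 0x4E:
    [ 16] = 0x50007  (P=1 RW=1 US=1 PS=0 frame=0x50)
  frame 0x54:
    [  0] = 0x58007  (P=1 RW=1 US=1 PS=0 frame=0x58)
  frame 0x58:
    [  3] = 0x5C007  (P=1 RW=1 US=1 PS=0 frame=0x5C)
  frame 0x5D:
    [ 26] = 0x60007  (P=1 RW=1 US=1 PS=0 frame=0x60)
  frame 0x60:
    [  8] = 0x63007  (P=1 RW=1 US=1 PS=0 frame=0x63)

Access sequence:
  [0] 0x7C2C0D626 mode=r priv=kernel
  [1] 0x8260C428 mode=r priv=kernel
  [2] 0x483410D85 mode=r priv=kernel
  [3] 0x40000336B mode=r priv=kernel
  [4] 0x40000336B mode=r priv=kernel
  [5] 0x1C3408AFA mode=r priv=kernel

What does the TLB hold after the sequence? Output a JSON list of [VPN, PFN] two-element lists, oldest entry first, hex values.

Walk each access:
#0 VA=0x7C2C0D626 (r,kernel):
  L0 @0x3D[31] → 0x3E007  P=1,RW=1,US=1,PS=0
  L1 @0x3E[22] → 0x41007  P=1,RW=1,US=1,PS=0
  L2 @0x41[13] → 0x44007  P=1,RW=1,US=1,PS=0
  ⇒ phys 0x44626  [3 reads]
#1 VA=0x8260C428 (r,kernel):
  L0 @0x3D[2] → 0x45007  P=1,RW=1,US=1,PS=0
  L1 @0x45[19] → 0x48007  P=1,RW=1,US=1,PS=0
  L2 @0x48[12] → 0x4C007  P=1,RW=1,US=1,PS=0
  ⇒ phys 0x4C428  [3 reads]
#2 VA=0x483410D85 (r,kernel):
  L0 @0x3D[18] → 0x4D007  P=1,RW=1,US=1,PS=0
  L1 @0x4D[26] → 0x4E007  P=1,RW=1,US=1,PS=0
  L2 @0x4E[16] → 0x50007  P=1,RW=1,US=1,PS=0
  ⇒ phys 0x50D85  [3 reads]
#3 VA=0x40000336B (r,kernel):
  L0 @0x3D[16] → 0x54007  P=1,RW=1,US=1,PS=0
  L1 @0x54[0] → 0x58007  P=1,RW=1,US=1,PS=0
  L2 @0x58[3] → 0x5C007  P=1,RW=1,US=1,PS=0
  ⇒ phys 0x5C36B  [3 reads]
#4 VA=0x40000336B (r,kernel):
  TLB hit vpn=0x400003 → PA=0x5C36B
#5 VA=0x1C3408AFA (r,kernel):
  L0 @0x3D[7] → 0x5D007  P=1,RW=1,US=1,PS=0
  L1 @0x5D[26] → 0x60007  P=1,RW=1,US=1,PS=0
  L2 @0x60[8] → 0x63007  P=1,RW=1,US=1,PS=0
  ⇒ phys 0x63AFA  [3 reads]

TLB: [["0x483410", "0x50"], ["0x400003", "0x5C"], ["0x1C3408", "0x63"]]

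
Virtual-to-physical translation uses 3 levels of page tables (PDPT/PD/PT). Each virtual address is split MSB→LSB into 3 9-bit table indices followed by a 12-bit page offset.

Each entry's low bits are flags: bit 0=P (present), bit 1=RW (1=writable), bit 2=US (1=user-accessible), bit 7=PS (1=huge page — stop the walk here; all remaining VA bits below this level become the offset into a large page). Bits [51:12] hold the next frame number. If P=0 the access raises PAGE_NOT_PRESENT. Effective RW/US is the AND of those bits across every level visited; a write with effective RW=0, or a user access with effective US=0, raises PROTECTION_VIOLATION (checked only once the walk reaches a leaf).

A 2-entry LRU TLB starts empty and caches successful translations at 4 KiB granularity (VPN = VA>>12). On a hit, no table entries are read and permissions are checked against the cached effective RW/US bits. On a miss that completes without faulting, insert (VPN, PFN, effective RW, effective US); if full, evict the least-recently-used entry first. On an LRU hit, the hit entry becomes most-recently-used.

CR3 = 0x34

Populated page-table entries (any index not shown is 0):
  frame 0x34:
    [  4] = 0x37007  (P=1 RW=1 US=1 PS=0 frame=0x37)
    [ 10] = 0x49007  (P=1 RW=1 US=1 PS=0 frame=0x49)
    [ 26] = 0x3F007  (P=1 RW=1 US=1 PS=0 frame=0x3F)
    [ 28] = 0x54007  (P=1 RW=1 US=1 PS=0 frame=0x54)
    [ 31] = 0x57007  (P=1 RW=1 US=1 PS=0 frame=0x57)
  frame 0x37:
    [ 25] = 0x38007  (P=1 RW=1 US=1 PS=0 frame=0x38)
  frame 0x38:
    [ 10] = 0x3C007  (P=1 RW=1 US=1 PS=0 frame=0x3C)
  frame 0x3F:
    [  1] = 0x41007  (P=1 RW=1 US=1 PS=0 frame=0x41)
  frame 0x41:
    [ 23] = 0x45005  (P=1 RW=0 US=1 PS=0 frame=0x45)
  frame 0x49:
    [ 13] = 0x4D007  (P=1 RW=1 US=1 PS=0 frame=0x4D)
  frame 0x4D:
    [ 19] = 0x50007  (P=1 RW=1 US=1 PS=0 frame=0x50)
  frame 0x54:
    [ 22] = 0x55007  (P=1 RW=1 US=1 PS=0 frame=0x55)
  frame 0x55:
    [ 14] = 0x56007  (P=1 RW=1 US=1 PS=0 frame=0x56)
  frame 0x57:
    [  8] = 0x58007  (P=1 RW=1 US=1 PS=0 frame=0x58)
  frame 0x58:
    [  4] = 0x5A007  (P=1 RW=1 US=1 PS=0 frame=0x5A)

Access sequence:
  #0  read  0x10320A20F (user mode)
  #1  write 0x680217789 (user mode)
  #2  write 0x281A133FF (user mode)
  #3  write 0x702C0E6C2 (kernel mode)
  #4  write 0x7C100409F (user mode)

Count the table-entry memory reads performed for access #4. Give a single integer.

Per-access translation:
#0 VA=0x10320A20F (r,user):
  L0: frame=0x34 idx=4 entry=0x37007 [P=1 RW=1 US=1 PS=0]
  L1: frame=0x37 idx=25 entry=0x38007 [P=1 RW=1 US=1 PS=0]
  L2: frame=0x38 idx=10 entry=0x3C007 [P=1 RW=1 US=1 PS=0]
  ⇒ phys 0x3C20F  [3 reads]
#1 VA=0x680217789 (w,user):
  L0: frame=0x34 idx=26 entry=0x3F007 [P=1 RW=1 US=1 PS=0]
  L1: frame=0x3F idx=1 entry=0x41007 [P=1 RW=1 US=1 PS=0]
  L2: frame=0x41 idx=23 entry=0x45005 [P=1 RW=0 US=1 PS=0]
  ⇒ fault: PROTECTION_VIOLATION  — 3 lookups
#2 VA=0x281A133FF (w,user):
  L0: frame=0x34 idx=10 entry=0x49007 [P=1 RW=1 US=1 PS=0]
  L1: frame=0x49 idx=13 entry=0x4D007 [P=1 RW=1 US=1 PS=0]
  L2: frame=0x4D idx=19 entry=0x50007 [P=1 RW=1 US=1 PS=0]
  ⇒ phys 0x503FF  [3 reads]
#3 VA=0x702C0E6C2 (w,kernel):
  L0: frame=0x34 idx=28 entry=0x54007 [P=1 RW=1 US=1 PS=0]
  L1: frame=0x54 idx=22 entry=0x55007 [P=1 RW=1 US=1 PS=0]
  L2: frame=0x55 idx=14 entry=0x56007 [P=1 RW=1 US=1 PS=0]
  ⇒ phys 0x566C2  [3 reads]
#4 VA=0x7C100409F (w,user):
  L0: frame=0x34 idx=31 entry=0x57007 [P=1 RW=1 US=1 PS=0]
  L1: frame=0x57 idx=8 entry=0x58007 [P=1 RW=1 US=1 PS=0]
  L2: frame=0x58 idx=4 entry=0x5A007 [P=1 RW=1 US=1 PS=0]
  ⇒ phys 0x5A09F  [3 reads]

Entries read for #4: 3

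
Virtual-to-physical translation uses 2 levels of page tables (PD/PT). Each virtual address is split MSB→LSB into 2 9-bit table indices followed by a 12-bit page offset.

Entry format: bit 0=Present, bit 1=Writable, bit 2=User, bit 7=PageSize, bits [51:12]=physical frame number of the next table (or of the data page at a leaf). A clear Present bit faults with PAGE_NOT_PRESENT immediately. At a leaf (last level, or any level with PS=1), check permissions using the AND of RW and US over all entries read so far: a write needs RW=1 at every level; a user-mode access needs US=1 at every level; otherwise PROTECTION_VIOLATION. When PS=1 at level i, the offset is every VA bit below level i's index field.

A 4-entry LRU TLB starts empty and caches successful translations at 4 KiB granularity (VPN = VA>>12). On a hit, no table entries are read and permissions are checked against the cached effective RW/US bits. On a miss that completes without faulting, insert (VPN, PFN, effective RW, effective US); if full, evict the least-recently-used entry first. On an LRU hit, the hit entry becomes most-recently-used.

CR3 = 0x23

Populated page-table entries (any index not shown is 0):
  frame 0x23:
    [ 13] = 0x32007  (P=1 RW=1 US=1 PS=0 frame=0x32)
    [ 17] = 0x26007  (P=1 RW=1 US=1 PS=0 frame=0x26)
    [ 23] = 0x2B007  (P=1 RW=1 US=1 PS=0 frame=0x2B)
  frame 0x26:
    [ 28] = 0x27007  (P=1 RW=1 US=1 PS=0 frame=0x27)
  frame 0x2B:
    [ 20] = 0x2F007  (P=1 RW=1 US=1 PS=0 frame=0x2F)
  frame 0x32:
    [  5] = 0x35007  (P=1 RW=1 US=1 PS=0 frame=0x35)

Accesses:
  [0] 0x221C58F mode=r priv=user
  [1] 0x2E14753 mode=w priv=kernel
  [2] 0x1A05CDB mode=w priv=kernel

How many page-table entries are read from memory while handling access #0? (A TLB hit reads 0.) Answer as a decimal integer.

Walk each access:
#0 VA=0x221C58F (r,user):
  L0 @0x23[17] → 0x26007  P=1,RW=1,US=1,PS=0
  L1 @0x26[28] → 0x27007  P=1,RW=1,US=1,PS=0
  → PA=0x2758F  (2 entries read)
#1 VA=0x2E14753 (w,kernel):
  L0 @0x23[23] → 0x2B007  P=1,RW=1,US=1,PS=0
  L1 @0x2B[20] → 0x2F007  P=1,RW=1,US=1,PS=0
  → PA=0x2F753  (2 entries read)
#2 VA=0x1A05CDB (w,kernel):
  L0 @0x23[13] → 0x32007  P=1,RW=1,US=1,PS=0
  L1 @0x32[5] → 0x35007  P=1,RW=1,US=1,PS=0
  → PA=0x35CDB  (2 entries read)

Entries read for #0: 2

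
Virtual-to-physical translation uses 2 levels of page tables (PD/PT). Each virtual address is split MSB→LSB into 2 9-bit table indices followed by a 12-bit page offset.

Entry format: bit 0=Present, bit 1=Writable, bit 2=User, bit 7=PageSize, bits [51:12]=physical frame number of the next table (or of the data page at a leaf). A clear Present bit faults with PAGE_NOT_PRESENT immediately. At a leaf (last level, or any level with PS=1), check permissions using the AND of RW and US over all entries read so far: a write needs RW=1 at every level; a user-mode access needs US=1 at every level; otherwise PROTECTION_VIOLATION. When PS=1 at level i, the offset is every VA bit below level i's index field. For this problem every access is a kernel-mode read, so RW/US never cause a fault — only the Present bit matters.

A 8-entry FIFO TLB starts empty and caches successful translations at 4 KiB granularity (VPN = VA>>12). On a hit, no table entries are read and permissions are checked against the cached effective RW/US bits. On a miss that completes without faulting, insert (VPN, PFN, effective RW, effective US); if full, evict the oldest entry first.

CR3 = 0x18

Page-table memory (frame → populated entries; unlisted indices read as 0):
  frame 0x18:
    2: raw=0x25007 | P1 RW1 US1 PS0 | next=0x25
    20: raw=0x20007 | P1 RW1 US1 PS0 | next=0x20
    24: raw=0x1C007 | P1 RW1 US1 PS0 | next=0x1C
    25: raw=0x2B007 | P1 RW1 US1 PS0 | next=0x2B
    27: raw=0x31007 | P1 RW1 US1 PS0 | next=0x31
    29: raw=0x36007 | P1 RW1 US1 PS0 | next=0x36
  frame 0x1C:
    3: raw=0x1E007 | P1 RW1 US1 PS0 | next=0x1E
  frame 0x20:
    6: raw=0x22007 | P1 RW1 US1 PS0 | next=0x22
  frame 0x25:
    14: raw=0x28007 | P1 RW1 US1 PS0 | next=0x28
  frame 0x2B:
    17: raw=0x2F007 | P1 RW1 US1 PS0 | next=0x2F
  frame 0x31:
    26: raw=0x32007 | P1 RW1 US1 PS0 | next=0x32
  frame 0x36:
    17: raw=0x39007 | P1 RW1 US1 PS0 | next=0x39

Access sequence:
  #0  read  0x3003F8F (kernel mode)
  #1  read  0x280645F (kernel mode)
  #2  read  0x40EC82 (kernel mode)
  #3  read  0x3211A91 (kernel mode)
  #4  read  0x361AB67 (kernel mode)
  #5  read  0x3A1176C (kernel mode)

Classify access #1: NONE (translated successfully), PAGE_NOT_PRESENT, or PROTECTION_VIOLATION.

Per-access translation:
#0 VA=0x3003F8F (r,kernel):
  lvl0: tbl 0x18, slot 24 ⇒ 0x1C007 (P1/RW1/US1/PS0)
  lvl1: tbl 0x1C, slot 3 ⇒ 0x1E007 (P1/RW1/US1/PS0)
  ✓ 0x1EF8F  — 2 lookups
#1 VA=0x280645F (r,kernel):
  lvl0: tbl 0x18, slot 20 ⇒ 0x20007 (P1/RW1/US1/PS0)
  lvl1: tbl 0x20, slot 6 ⇒ 0x22007 (P1/RW1/US1/PS0)
  ✓ 0x2245F  — 2 lookups
#2 VA=0x40EC82 (r,kernel):
  lvl0: tbl 0x18, slot 2 ⇒ 0x25007 (P1/RW1/US1/PS0)
  lvl1: tbl 0x25, slot 14 ⇒ 0x28007 (P1/RW1/US1/PS0)
  ✓ 0x28C82  — 2 lookups
#3 VA=0x3211A91 (r,kernel):
  lvl0: tbl 0x18, slot 25 ⇒ 0x2B007 (P1/RW1/US1/PS0)
  lvl1: tbl 0x2B, slot 17 ⇒ 0x2F007 (P1/RW1/US1/PS0)
  ✓ 0x2FA91  — 2 lookups
#4 VA=0x361AB67 (r,kernel):
  lvl0: tbl 0x18, slot 27 ⇒ 0x31007 (P1/RW1/US1/PS0)
  lvl1: tbl 0x31, slot 26 ⇒ 0x32007 (P1/RW1/US1/PS0)
  ✓ 0x32B67  — 2 lookups
#5 VA=0x3A1176C (r,kernel):
  lvl0: tbl 0x18, slot 29 ⇒ 0x36007 (P1/RW1/US1/PS0)
  lvl1: tbl 0x36, slot 17 ⇒ 0x39007 (P1/RW1/US1/PS0)
  ✓ 0x3976C  — 2 lookups

Access #1 fault: NONE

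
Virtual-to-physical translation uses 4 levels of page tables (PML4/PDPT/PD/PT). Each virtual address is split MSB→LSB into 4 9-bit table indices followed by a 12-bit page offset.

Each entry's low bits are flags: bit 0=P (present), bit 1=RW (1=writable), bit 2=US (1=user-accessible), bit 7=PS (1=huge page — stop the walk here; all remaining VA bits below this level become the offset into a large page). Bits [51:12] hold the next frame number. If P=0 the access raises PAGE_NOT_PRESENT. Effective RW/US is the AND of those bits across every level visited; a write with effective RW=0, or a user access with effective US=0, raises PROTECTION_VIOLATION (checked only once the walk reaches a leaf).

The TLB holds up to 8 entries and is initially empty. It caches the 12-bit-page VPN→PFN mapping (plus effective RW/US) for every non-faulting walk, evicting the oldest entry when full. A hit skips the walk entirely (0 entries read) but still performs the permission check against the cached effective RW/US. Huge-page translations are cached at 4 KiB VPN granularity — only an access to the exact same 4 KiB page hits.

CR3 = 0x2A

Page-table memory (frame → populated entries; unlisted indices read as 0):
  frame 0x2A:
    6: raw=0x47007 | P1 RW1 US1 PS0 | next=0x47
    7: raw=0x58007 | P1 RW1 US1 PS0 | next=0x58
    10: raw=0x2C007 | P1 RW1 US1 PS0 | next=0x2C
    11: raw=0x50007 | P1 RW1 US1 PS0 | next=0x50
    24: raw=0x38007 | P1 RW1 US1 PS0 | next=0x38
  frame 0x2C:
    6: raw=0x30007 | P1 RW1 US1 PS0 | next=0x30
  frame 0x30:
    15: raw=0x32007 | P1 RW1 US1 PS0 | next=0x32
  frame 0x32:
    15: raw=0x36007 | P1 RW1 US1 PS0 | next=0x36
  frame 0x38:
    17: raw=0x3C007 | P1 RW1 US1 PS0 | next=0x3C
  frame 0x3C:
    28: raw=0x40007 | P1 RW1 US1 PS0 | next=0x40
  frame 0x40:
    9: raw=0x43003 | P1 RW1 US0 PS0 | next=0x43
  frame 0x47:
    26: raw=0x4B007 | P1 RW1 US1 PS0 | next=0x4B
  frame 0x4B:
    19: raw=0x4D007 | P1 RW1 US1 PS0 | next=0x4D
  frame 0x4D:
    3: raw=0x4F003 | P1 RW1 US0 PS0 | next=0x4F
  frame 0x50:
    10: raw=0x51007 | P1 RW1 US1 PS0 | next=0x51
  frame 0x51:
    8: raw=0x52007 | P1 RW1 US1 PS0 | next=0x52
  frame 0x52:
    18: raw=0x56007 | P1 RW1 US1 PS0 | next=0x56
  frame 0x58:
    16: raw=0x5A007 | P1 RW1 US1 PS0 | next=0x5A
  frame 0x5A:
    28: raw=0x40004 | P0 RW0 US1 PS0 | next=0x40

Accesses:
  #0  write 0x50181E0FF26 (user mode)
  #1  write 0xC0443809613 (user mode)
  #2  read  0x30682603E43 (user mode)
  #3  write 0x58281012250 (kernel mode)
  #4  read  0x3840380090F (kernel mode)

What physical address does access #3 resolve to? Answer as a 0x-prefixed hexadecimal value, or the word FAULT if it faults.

Walk each access:
#0 VA=0x50181E0FF26 (w,user):
  lvl0: tbl 0x2A, slot 10 ⇒ 0x2C007 (P1/RW1/US1/PS0)
  lvl1: tbl 0x2C, slot 6 ⇒ 0x30007 (P1/RW1/US1/PS0)
  lvl2: tbl 0x30, slot 15 ⇒ 0x32007 (P1/RW1/US1/PS0)
  lvl3: tbl 0x32, slot 15 ⇒ 0x36007 (P1/RW1/US1/PS0)
  ✓ 0x36F26  — 4 lookups
#1 VA=0xC0443809613 (w,user):
  lvl0: tbl 0x2A, slot 24 ⇒ 0x38007 (P1/RW1/US1/PS0)
  lvl1: tbl 0x38, slot 17 ⇒ 0x3C007 (P1/RW1/US1/PS0)
  lvl2: tbl 0x3C, slot 28 ⇒ 0x40007 (P1/RW1/US1/PS0)
  lvl3: tbl 0x40, slot 9 ⇒ 0x43003 (P1/RW1/US0/PS0)
  → PROTECTION_VIOLATION  (4 entries read)
#2 VA=0x30682603E43 (r,user):
  lvl0: tbl 0x2A, slot 6 ⇒ 0x47007 (P1/RW1/US1/PS0)
  lvl1: tbl 0x47, slot 26 ⇒ 0x4B007 (P1/RW1/US1/PS0)
  lvl2: tbl 0x4B, slot 19 ⇒ 0x4D007 (P1/RW1/US1/PS0)
  lvl3: tbl 0x4D, slot 3 ⇒ 0x4F003 (P1/RW1/US0/PS0)
  → PROTECTION_VIOLATION  (4 entries read)
#3 VA=0x58281012250 (w,kernel):
  lvl0: tbl 0x2A, slot 11 ⇒ 0x50007 (P1/RW1/US1/PS0)
  lvl1: tbl 0x50, slot 10 ⇒ 0x51007 (P1/RW1/US1/PS0)
  lvl2: tbl 0x51, slot 8 ⇒ 0x52007 (P1/RW1/US1/PS0)
  lvl3: tbl 0x52, slot 18 ⇒ 0x56007 (P1/RW1/US1/PS0)
  ✓ 0x56250  — 4 lookups
#4 VA=0x3840380090F (r,kernel):
  lvl0: tbl 0x2A, slot 7 ⇒ 0x58007 (P1/RW1/US1/PS0)
  lvl1: tbl 0x58, slot 16 ⇒ 0x5A007 (P1/RW1/US1/PS0)
  lvl2: tbl 0x5A, slot 28 ⇒ 0x40004 (P0/RW0/US1/PS0)
  → PAGE_NOT_PRESENT  (3 entries read)

Access #3 PA: 0x56250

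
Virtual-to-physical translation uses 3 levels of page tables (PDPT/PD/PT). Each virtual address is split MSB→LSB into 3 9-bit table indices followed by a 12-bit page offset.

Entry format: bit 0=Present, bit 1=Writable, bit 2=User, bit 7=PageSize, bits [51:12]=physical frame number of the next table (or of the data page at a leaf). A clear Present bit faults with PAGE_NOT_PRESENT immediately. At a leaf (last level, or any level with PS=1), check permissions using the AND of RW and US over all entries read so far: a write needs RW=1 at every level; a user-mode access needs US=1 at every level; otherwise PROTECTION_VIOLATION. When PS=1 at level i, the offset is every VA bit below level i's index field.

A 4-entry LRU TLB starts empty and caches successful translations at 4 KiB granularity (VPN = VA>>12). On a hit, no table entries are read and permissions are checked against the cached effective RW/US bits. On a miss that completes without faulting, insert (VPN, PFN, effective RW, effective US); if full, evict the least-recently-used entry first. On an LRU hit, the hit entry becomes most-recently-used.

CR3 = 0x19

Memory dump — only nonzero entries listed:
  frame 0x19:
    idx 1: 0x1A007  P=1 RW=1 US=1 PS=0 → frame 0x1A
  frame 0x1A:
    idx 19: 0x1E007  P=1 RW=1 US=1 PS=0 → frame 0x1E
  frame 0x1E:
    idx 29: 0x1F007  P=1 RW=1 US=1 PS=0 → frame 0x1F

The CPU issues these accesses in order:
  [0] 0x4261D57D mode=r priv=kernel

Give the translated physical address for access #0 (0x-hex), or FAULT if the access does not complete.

Trace:
#0 VA=0x4261D57D (r,kernel):
  L0: frame=0x19 idx=1 entry=0x1A007 [P=1 RW=1 US=1 PS=0]
  L1: frame=0x1A idx=19 entry=0x1E007 [P=1 RW=1 US=1 PS=0]
  L2: frame=0x1E idx=29 entry=0x1F007 [P=1 RW=1 US=1 PS=0]
  → PA=0x1F57D  (3 entries read)

Access #0 PA: 0x1F57D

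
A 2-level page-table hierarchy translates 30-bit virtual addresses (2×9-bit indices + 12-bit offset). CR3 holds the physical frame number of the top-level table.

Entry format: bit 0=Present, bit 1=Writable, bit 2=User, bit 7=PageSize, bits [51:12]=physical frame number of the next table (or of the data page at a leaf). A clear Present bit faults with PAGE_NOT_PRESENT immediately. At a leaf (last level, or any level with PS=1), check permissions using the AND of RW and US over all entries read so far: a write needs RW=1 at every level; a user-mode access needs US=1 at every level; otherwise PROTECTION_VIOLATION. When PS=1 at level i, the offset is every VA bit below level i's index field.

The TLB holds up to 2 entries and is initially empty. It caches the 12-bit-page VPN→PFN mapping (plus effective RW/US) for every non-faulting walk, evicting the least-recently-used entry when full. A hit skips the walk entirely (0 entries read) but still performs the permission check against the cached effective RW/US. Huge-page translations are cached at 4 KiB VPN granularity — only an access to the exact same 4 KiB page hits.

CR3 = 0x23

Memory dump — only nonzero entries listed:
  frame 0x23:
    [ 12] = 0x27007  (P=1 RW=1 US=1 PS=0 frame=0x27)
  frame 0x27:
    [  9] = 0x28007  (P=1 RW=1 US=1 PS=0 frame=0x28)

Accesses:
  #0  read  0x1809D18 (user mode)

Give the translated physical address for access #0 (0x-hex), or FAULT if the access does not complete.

Per-access translation:
#0 VA=0x1809D18 (r,user):
  L0 @0x23[12] → 0x27007  P=1,RW=1,US=1,PS=0
  L1 @0x27[9] → 0x28007  P=1,RW=1,US=1,PS=0
  ⇒ phys 0x28D18  [2 reads]

Access #0 PA: 0x28D18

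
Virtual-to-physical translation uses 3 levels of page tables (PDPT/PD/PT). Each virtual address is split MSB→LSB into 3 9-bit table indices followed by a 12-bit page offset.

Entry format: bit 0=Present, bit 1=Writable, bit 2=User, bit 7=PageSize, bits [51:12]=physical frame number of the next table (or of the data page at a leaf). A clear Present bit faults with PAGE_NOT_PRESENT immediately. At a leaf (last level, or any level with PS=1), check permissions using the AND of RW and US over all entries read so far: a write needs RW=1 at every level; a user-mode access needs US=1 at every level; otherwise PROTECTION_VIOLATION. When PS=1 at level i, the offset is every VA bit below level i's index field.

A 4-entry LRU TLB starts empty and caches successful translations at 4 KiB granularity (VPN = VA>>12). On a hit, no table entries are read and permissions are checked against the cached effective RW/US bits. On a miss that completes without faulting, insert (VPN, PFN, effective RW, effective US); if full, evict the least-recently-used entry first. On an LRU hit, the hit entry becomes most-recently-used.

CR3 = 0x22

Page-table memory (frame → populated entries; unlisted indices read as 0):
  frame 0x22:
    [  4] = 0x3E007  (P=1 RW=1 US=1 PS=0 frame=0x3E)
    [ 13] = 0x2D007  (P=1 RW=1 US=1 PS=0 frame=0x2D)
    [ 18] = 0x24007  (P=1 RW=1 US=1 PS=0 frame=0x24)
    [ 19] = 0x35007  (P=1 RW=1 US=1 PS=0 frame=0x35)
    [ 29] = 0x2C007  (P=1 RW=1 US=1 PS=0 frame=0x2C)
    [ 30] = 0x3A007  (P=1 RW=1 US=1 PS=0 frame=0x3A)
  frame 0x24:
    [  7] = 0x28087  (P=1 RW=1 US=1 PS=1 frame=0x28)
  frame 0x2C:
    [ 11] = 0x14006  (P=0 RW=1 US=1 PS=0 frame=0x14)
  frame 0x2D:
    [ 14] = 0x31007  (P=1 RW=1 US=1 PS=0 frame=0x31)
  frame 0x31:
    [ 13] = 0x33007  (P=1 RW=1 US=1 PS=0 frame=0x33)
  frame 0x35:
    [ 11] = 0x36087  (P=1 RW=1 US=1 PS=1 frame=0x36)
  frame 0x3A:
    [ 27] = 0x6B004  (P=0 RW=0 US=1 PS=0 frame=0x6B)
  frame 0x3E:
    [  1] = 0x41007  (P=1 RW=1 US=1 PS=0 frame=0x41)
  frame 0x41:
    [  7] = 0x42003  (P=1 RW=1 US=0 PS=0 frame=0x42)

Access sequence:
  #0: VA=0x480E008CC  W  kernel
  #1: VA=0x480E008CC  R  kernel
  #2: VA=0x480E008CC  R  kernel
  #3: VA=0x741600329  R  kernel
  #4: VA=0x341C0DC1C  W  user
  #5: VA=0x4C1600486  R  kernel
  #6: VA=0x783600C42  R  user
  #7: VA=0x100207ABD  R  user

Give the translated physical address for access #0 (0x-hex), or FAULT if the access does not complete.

Walk each access:
#0 VA=0x480E008CC (w,kernel):
  L0: frame=0x22 idx=18 entry=0x24007 [P=1 RW=1 US=1 PS=0]
  L1: frame=0x24 idx=7 entry=0x28087 [P=1 RW=1 US=1 PS=1]
  ⇒ phys 0x288CC (huge @L1)  [2 reads]
#1 VA=0x480E008CC (r,kernel):
  TLB hit vpn=0x480E00 → PA=0x288CC
#2 VA=0x480E008CC (r,kernel):
  TLB hit vpn=0x480E00 → PA=0x288CC
#3 VA=0x741600329 (r,kernel):
  L0: frame=0x22 idx=29 entry=0x2C007 [P=1 RW=1 US=1 PS=0]
  L1: frame=0x2C idx=11 entry=0x14006 [P=0 RW=1 US=1 PS=0]
  ✗ PAGE_NOT_PRESENT  [2 reads]
#4 VA=0x341C0DC1C (w,user):
  L0: frame=0x22 idx=13 entry=0x2D007 [P=1 RW=1 US=1 PS=0]
  L1: frame=0x2D idx=14 entry=0x31007 [P=1 RW=1 US=1 PS=0]
  L2: frame=0x31 idx=13 entry=0x33007 [P=1 RW=1 US=1 PS=0]
  ⇒ phys 0x33C1C  [3 reads]
#5 VA=0x4C1600486 (r,kernel):
  L0: frame=0x22 idx=19 entry=0x35007 [P=1 RW=1 US=1 PS=0]
  L1: frame=0x35 idx=11 entry=0x36087 [P=1 RW=1 US=1 PS=1]
  ⇒ phys 0x36486 (huge @L1)  [2 reads]
#6 VA=0x783600C42 (r,user):
  L0: frame=0x22 idx=30 entry=0x3A007 [P=1 RW=1 US=1 PS=0]
  L1: frame=0x3A idx=27 entry=0x6B004 [P=0 RW=0 US=1 PS=0]
  ✗ PAGE_NOT_PRESENT  [2 reads]
#7 VA=0x100207ABD (r,user):
  L0: frame=0x22 idx=4 entry=0x3E007 [P=1 RW=1 US=1 PS=0]
  L1: frame=0x3E idx=1 entry=0x41007 [P=1 RW=1 US=1 PS=0]
  L2: frame=0x41 idx=7 entry=0x42003 [P=1 RW=1 US=0 PS=0]
  ✗ PROTECTION_VIOLATION  [3 reads]

Access #0 PA: 0x288CC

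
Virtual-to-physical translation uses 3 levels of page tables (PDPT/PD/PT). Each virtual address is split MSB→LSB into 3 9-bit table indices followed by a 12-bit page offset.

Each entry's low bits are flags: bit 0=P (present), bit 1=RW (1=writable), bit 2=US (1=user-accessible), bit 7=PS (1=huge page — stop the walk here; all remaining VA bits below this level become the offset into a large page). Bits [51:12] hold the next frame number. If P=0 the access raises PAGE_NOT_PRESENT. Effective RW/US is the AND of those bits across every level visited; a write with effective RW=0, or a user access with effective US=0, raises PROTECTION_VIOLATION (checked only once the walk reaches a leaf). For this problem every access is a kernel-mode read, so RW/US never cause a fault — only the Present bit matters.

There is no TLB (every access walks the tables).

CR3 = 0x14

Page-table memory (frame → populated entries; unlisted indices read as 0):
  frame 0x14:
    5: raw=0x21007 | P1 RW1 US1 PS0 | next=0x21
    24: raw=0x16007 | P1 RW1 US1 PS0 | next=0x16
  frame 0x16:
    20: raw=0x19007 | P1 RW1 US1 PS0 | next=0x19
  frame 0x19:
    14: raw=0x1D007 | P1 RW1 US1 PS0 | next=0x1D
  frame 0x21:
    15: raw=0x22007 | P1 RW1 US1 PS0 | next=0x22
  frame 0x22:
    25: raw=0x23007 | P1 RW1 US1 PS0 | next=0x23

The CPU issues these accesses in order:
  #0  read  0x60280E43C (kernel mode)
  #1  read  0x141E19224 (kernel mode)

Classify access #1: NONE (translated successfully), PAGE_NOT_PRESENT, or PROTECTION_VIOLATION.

Trace:
#0 VA=0x60280E43C (r,kernel):
  L0 @0x14[24] → 0x16007  P=1,RW=1,US=1,PS=0
  L1 @0x16[20] → 0x19007  P=1,RW=1,US=1,PS=0
  L2 @0x19[14] → 0x1D007  P=1,RW=1,US=1,PS=0
  ✓ 0x1D43C  — 3 lookups
#1 VA=0x141E19224 (r,kernel):
  L0 @0x14[5] → 0x21007  P=1,RW=1,US=1,PS=0
  L1 @0x21[15] → 0x22007  P=1,RW=1,US=1,PS=0
  L2 @0x22[25] → 0x23007  P=1,RW=1,US=1,PS=0
  ✓ 0x23224  — 3 lookups

Access #1 fault: NONE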